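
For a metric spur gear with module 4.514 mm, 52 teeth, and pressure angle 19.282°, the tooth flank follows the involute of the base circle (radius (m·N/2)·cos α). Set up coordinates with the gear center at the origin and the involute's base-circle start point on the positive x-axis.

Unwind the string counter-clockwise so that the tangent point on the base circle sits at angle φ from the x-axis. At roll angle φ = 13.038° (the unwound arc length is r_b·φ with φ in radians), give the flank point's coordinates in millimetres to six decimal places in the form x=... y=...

pitch radius r_p = m·N/2 = 4.514·52/2 = 117.364000
base radius r_b = r_p·cos α = 117.364000·cos 19.282° = 110.780436
roll angle φ = 13.038° = 0.22755603 rad
x = r_b·(cos φ + φ·sin φ) = 110.780436·(0.97422066 + 0.22755603·0.22559723) = 113.611615
y = r_b·(sin φ − φ·cos φ) = 110.780436·(0.22559723 − 0.22755603·0.97422066) = 0.432869

x=113.611615 y=0.432869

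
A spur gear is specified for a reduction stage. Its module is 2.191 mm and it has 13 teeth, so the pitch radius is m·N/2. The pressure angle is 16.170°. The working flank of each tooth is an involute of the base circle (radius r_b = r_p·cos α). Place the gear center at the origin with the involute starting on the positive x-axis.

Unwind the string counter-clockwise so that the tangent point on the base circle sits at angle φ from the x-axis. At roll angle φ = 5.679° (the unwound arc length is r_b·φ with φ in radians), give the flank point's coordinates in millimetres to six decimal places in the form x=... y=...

pitch radius r_p = m·N/2 = 2.191·13/2 = 14.241500
base radius r_b = r_p·cos α = 14.241500·cos 16.170° = 13.678101
roll angle φ = 5.679° = 0.09911725 rad
x = r_b·(cos φ + φ·sin φ) = 13.678101·(0.99509191 + 0.09911725·0.09895504) = 13.745125
y = r_b·(sin φ − φ·cos φ) = 13.678101·(0.09895504 − 0.09911725·0.99509191) = 0.004435

x=13.745125 y=0.004435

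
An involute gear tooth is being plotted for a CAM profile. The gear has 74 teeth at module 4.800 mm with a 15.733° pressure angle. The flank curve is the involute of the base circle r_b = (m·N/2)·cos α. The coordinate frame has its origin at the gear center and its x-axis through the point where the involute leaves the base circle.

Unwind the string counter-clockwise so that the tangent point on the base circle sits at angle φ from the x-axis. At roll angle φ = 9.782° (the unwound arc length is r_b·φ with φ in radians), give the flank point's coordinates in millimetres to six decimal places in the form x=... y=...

x=173.419600 y=0.282740

pitch radius r_p = m·N/2 = 4.800·74/2 = 177.600000
base radius r_b = r_p·cos α = 177.600000·cos 15.733° = 170.946346
roll angle φ = 9.782° = 0.17072811 rad
x = r_b·(cos φ + φ·sin φ) = 170.946346·(0.98546132 + 0.17072811·0.16989992) = 173.419600
y = r_b·(sin φ − φ·cos φ) = 170.946346·(0.16989992 − 0.17072811·0.98546132) = 0.282740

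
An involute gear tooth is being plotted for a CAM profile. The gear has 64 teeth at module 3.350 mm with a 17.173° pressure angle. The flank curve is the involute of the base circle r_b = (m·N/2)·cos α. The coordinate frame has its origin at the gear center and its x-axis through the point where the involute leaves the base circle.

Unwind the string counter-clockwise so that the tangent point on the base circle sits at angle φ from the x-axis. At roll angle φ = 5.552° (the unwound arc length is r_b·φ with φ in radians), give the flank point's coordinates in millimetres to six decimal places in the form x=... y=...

x=102.900491 y=0.031034

pitch radius r_p = m·N/2 = 3.350·64/2 = 107.200000
base radius r_b = r_p·cos α = 107.200000·cos 17.173° = 102.420767
roll angle φ = 5.552° = 0.09690068 rad
x = r_b·(cos φ + φ·sin φ) = 102.420767·(0.99530880 + 0.09690068·0.09674911) = 102.900491
y = r_b·(sin φ − φ·cos φ) = 102.420767·(0.09674911 − 0.09690068·0.99530880) = 0.031034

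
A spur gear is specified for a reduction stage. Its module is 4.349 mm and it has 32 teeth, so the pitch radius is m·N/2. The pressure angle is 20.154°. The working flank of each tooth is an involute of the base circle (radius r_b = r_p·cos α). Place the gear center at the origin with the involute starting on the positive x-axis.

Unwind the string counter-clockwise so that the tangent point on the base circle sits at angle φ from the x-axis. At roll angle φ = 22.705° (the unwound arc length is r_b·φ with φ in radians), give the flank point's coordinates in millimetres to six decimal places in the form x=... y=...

x=70.252800 y=1.333855

pitch radius r_p = m·N/2 = 4.349·32/2 = 69.584000
base radius r_b = r_p·cos α = 69.584000·cos 20.154° = 65.323368
roll angle φ = 22.705° = 0.39627701 rad
x = r_b·(cos φ + φ·sin φ) = 65.323368·(0.92250441 + 0.39627701·0.38598655) = 70.252800
y = r_b·(sin φ − φ·cos φ) = 65.323368·(0.38598655 − 0.39627701·0.92250441) = 1.333855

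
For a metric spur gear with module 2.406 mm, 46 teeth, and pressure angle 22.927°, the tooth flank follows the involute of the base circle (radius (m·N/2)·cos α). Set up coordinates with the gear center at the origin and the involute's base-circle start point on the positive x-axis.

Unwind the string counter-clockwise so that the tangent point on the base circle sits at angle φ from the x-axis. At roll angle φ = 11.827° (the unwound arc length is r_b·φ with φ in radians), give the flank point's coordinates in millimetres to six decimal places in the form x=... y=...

pitch radius r_p = m·N/2 = 2.406·46/2 = 55.338000
base radius r_b = r_p·cos α = 55.338000·cos 22.927° = 50.966405
roll angle φ = 11.827° = 0.20642009 rad
x = r_b·(cos φ + φ·sin φ) = 50.966405·(0.97877091 + 0.20642009·0.20495731) = 52.040686
y = r_b·(sin φ − φ·cos φ) = 50.966405·(0.20495731 − 0.20642009·0.97877091) = 0.148788

x=52.040686 y=0.148788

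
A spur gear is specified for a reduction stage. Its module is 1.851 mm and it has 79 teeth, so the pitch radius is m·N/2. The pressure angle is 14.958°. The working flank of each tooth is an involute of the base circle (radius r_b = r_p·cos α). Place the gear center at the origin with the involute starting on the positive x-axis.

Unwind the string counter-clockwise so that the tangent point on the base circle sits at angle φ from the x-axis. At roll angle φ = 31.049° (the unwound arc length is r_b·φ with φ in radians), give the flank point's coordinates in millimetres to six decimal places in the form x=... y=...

x=80.259676 y=3.638133

pitch radius r_p = m·N/2 = 1.851·79/2 = 73.114500
base radius r_b = r_p·cos α = 73.114500·cos 14.958° = 70.637036
roll angle φ = 31.049° = 0.54190728 rad
x = r_b·(cos φ + φ·sin φ) = 70.637036·(0.85672652 + 0.54190728·0.51577095) = 80.259676
y = r_b·(sin φ − φ·cos φ) = 70.637036·(0.51577095 − 0.54190728·0.85672652) = 3.638133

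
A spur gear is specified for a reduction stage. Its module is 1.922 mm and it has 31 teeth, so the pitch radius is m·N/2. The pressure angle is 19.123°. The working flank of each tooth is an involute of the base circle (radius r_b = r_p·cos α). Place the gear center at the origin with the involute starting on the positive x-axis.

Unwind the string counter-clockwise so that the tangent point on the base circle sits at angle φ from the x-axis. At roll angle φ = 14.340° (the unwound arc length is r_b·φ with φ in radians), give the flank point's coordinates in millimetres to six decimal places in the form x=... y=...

pitch radius r_p = m·N/2 = 1.922·31/2 = 29.791000
base radius r_b = r_p·cos α = 29.791000·cos 19.123° = 28.147058
roll angle φ = 14.340° = 0.25028021 rad
x = r_b·(cos φ + φ·sin φ) = 28.147058·(0.96884306 + 0.25028021·0.24767545) = 29.014869
y = r_b·(sin φ − φ·cos φ) = 28.147058·(0.24767545 − 0.25028021·0.96884306) = 0.146173

x=29.014869 y=0.146173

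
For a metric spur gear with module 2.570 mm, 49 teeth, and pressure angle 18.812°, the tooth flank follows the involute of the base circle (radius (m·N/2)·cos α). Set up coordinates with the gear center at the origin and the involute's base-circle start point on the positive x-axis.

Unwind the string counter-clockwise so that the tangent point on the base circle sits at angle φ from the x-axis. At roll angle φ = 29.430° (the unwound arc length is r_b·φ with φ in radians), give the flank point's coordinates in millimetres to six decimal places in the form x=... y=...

pitch radius r_p = m·N/2 = 2.570·49/2 = 62.965000
base radius r_b = r_p·cos α = 62.965000·cos 18.812° = 59.601520
roll angle φ = 29.430° = 0.51365040 rad
x = r_b·(cos φ + φ·sin φ) = 59.601520·(0.87095666 + 0.51365040·0.49135985) = 66.953000
y = r_b·(sin φ − φ·cos φ) = 59.601520·(0.49135985 − 0.51365040·0.87095666) = 2.622027

x=66.953000 y=2.622027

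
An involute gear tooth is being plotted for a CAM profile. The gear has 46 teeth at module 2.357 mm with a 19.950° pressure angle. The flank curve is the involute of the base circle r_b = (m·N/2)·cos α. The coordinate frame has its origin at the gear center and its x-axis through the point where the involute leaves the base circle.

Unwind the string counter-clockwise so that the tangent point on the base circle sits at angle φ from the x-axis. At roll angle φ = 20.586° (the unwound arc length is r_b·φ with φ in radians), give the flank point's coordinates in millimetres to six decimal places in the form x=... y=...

x=54.141566 y=0.777716

pitch radius r_p = m·N/2 = 2.357·46/2 = 54.211000
base radius r_b = r_p·cos α = 54.211000·cos 19.950° = 50.957838
roll angle φ = 20.586° = 0.35929348 rad
x = r_b·(cos φ + φ·sin φ) = 50.957838·(0.93614548 + 0.35929348·0.35161292) = 54.141566
y = r_b·(sin φ − φ·cos φ) = 50.957838·(0.35161292 − 0.35929348·0.93614548) = 0.777716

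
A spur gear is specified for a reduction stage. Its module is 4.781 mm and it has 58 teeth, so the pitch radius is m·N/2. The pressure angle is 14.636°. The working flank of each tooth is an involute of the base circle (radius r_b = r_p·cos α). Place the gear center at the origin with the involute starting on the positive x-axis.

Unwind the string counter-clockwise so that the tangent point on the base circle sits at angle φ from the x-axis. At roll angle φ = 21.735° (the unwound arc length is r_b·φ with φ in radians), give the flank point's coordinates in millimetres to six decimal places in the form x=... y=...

x=143.457815 y=2.406122

pitch radius r_p = m·N/2 = 4.781·58/2 = 138.649000
base radius r_b = r_p·cos α = 138.649000·cos 14.636° = 134.149923
roll angle φ = 21.735° = 0.37934731 rad
x = r_b·(cos φ + φ·sin φ) = 134.149923·(0.92890653 + 0.37934731·0.37031426) = 143.457815
y = r_b·(sin φ − φ·cos φ) = 134.149923·(0.37031426 − 0.37934731·0.92890653) = 2.406122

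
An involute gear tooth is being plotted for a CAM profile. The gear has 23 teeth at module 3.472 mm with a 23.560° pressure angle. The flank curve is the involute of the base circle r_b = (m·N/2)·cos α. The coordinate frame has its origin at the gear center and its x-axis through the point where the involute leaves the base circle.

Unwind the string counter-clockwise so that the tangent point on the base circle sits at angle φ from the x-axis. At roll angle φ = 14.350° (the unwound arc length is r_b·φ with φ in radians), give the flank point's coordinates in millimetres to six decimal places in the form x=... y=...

x=37.729648 y=0.190466

pitch radius r_p = m·N/2 = 3.472·23/2 = 39.928000
base radius r_b = r_p·cos α = 39.928000·cos 23.560° = 36.599682
roll angle φ = 14.350° = 0.25045475 rad
x = r_b·(cos φ + φ·sin φ) = 36.599682·(0.96879982 + 0.25045475·0.24784454) = 37.729648
y = r_b·(sin φ − φ·cos φ) = 36.599682·(0.24784454 − 0.25045475·0.96879982) = 0.190466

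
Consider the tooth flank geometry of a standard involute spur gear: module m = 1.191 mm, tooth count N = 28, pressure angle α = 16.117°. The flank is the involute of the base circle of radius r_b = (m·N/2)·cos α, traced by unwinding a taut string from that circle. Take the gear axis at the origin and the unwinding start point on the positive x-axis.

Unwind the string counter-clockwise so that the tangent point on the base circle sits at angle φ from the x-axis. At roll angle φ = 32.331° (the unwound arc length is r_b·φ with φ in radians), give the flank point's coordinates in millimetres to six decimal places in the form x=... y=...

pitch radius r_p = m·N/2 = 1.191·28/2 = 16.674000
base radius r_b = r_p·cos α = 16.674000·cos 16.117° = 16.018659
roll angle φ = 32.331° = 0.56428240 rad
x = r_b·(cos φ + φ·sin φ) = 16.018659·(0.84497260 + 0.56428240·0.53480960) = 18.369497
y = r_b·(sin φ − φ·cos φ) = 16.018659·(0.53480960 − 0.56428240·0.84497260) = 0.929185

x=18.369497 y=0.929185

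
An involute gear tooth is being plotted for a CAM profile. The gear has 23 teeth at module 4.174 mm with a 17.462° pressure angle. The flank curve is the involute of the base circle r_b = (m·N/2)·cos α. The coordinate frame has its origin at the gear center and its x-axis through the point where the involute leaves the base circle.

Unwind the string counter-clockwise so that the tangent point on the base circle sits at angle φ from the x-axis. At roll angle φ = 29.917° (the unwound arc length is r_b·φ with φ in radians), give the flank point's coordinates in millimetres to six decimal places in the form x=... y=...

pitch radius r_p = m·N/2 = 4.174·23/2 = 48.001000
base radius r_b = r_p·cos α = 48.001000·cos 17.462° = 45.788930
roll angle φ = 29.917° = 0.52215015 rad
x = r_b·(cos φ + φ·sin φ) = 45.788930·(0.86674881 + 0.52215015·0.49874493) = 51.611842
y = r_b·(sin φ − φ·cos φ) = 45.788930·(0.49874493 − 0.52215015·0.86674881) = 2.114162

x=51.611842 y=2.114162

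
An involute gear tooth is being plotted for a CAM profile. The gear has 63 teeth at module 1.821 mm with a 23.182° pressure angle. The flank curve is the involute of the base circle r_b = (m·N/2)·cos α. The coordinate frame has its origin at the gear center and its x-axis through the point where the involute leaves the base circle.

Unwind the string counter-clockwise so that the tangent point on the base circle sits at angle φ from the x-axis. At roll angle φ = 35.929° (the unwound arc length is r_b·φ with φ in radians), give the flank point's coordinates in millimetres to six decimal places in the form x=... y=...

pitch radius r_p = m·N/2 = 1.821·63/2 = 57.361500
base radius r_b = r_p·cos α = 57.361500·cos 23.182° = 52.730078
roll angle φ = 35.929° = 0.62707935 rad
x = r_b·(cos φ + φ·sin φ) = 52.730078·(0.80974475 + 0.62707935·0.58678228) = 62.100413
y = r_b·(sin φ − φ·cos φ) = 52.730078·(0.58678228 − 0.62707935·0.80974475) = 4.166102

x=62.100413 y=4.166102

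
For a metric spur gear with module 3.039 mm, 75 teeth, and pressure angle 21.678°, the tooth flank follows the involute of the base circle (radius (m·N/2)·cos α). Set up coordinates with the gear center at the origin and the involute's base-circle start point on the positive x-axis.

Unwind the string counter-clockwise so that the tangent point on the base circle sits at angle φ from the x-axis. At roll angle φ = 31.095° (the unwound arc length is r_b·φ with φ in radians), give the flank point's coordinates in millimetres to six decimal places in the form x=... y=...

pitch radius r_p = m·N/2 = 3.039·75/2 = 113.962500
base radius r_b = r_p·cos α = 113.962500·cos 21.678° = 105.902442
roll angle φ = 31.095° = 0.54271013 rad
x = r_b·(cos φ + φ·sin φ) = 105.902442·(0.85631216 + 0.54271013·0.51645860) = 120.368660
y = r_b·(sin φ − φ·cos φ) = 105.902442·(0.51645860 − 0.54271013·0.85631216) = 5.478261

x=120.368660 y=5.478261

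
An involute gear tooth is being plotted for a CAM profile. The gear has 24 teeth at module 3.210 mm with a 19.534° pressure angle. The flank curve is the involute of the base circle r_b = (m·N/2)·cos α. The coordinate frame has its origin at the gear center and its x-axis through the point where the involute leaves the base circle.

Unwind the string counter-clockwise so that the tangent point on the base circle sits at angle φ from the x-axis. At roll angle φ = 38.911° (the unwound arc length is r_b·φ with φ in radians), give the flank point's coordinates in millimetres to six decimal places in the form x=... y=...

pitch radius r_p = m·N/2 = 3.210·24/2 = 38.520000
base radius r_b = r_p·cos α = 38.520000·cos 19.534° = 36.302914
roll angle φ = 38.911° = 0.67912507 rad
x = r_b·(cos φ + φ·sin φ) = 36.302914·(0.77812257 + 0.67912507·0.62811246) = 43.733738
y = r_b·(sin φ − φ·cos φ) = 36.302914·(0.62811246 − 0.67912507·0.77812257) = 3.618308

x=43.733738 y=3.618308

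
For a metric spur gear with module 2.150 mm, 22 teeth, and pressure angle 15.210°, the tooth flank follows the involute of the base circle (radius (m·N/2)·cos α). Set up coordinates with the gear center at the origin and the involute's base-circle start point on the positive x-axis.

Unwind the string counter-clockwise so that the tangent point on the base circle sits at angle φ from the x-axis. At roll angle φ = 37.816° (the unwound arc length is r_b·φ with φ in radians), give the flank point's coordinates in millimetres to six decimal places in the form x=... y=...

x=27.263922 y=2.093365

pitch radius r_p = m·N/2 = 2.150·22/2 = 23.650000
base radius r_b = r_p·cos α = 23.650000·cos 15.210° = 22.821558
roll angle φ = 37.816° = 0.66001371 rad
x = r_b·(cos φ + φ·sin φ) = 22.821558·(0.78998383 + 0.66001371·0.61312768) = 27.263922
y = r_b·(sin φ − φ·cos φ) = 22.821558·(0.61312768 − 0.66001371·0.78998383) = 2.093365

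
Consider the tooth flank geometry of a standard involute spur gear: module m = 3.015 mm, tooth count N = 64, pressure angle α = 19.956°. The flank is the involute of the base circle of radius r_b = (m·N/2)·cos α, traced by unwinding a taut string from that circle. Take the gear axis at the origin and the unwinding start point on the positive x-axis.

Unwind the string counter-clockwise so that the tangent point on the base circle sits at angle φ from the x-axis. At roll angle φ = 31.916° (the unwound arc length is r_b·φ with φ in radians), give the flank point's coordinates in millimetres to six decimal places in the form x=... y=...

pitch radius r_p = m·N/2 = 3.015·64/2 = 96.480000
base radius r_b = r_p·cos α = 96.480000·cos 19.956° = 90.686858
roll angle φ = 31.916° = 0.55703928 rad
x = r_b·(cos φ + φ·sin φ) = 90.686858·(0.84882409 + 0.55703928·0.52867539) = 103.683831
y = r_b·(sin φ − φ·cos φ) = 90.686858·(0.52867539 − 0.55703928·0.84882409) = 5.064592

x=103.683831 y=5.064592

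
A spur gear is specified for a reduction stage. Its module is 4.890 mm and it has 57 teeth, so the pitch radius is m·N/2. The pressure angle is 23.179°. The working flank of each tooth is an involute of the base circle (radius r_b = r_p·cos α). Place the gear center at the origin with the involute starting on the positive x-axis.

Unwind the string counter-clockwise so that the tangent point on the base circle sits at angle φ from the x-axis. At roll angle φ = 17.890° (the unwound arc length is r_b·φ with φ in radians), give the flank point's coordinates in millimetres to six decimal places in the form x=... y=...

pitch radius r_p = m·N/2 = 4.890·57/2 = 139.365000
base radius r_b = r_p·cos α = 139.365000·cos 23.179° = 128.115410
roll angle φ = 17.890° = 0.31223940 rad
x = r_b·(cos φ + φ·sin φ) = 128.115410·(0.95164803 + 0.31223940·0.30719053) = 134.209223
y = r_b·(sin φ − φ·cos φ) = 128.115410·(0.30719053 − 0.31223940·0.95164803) = 1.287370

x=134.209223 y=1.287370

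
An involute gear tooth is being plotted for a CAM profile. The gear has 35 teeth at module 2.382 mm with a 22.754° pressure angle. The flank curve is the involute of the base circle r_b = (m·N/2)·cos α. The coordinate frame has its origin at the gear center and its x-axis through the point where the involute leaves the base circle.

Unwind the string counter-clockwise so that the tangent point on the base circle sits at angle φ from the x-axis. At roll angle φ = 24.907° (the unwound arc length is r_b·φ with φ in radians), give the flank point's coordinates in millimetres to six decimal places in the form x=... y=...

x=41.903143 y=1.032853

pitch radius r_p = m·N/2 = 2.382·35/2 = 41.685000
base radius r_b = r_p·cos α = 41.685000·cos 22.754° = 38.440822
roll angle φ = 24.907° = 0.43470916 rad
x = r_b·(cos φ + φ·sin φ) = 38.440822·(0.90699257 + 0.43470916·0.42114663) = 41.903143
y = r_b·(sin φ − φ·cos φ) = 38.440822·(0.42114663 − 0.43470916·0.90699257) = 1.032853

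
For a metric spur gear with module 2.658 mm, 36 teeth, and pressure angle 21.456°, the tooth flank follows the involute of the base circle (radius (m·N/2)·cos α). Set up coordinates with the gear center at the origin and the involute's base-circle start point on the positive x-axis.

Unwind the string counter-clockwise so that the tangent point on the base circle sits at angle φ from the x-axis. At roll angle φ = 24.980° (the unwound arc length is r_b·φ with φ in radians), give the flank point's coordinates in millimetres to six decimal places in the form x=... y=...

x=48.561364 y=1.206833

pitch radius r_p = m·N/2 = 2.658·36/2 = 47.844000
base radius r_b = r_p·cos α = 47.844000·cos 21.456° = 44.528351
roll angle φ = 24.980° = 0.43598325 rad
x = r_b·(cos φ + φ·sin φ) = 44.528351·(0.90645525 + 0.43598325·0.42230187) = 48.561364
y = r_b·(sin φ − φ·cos φ) = 44.528351·(0.42230187 − 0.43598325·0.90645525) = 1.206833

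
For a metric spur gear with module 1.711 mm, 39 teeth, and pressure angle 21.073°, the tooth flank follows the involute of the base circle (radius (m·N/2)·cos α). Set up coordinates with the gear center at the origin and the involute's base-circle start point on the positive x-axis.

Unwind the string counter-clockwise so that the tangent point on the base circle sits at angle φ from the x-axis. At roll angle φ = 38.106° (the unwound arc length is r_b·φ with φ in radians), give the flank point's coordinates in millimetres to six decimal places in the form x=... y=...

x=37.275776 y=2.919991

pitch radius r_p = m·N/2 = 1.711·39/2 = 33.364500
base radius r_b = r_p·cos α = 33.364500·cos 21.073° = 31.133185
roll angle φ = 38.106° = 0.66507516 rad
x = r_b·(cos φ + φ·sin φ) = 31.133185·(0.78687040 + 0.66507516·0.61711828) = 37.275776
y = r_b·(sin φ − φ·cos φ) = 31.133185·(0.61711828 − 0.66507516·0.78687040) = 2.919991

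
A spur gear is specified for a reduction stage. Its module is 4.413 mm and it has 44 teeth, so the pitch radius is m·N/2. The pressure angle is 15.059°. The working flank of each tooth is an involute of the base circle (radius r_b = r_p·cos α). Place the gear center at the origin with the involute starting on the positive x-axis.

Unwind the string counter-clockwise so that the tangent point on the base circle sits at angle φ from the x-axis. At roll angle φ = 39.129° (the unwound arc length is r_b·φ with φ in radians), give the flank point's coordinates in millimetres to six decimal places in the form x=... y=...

pitch radius r_p = m·N/2 = 4.413·44/2 = 97.086000
base radius r_b = r_p·cos α = 97.086000·cos 15.059° = 93.751950
roll angle φ = 39.129° = 0.68292988 rad
x = r_b·(cos φ + φ·sin φ) = 93.751950·(0.77572709 + 0.68292988·0.63106852) = 113.130726
y = r_b·(sin φ − φ·cos φ) = 93.751950·(0.63106852 − 0.68292988·0.77572709) = 9.497195

x=113.130726 y=9.497195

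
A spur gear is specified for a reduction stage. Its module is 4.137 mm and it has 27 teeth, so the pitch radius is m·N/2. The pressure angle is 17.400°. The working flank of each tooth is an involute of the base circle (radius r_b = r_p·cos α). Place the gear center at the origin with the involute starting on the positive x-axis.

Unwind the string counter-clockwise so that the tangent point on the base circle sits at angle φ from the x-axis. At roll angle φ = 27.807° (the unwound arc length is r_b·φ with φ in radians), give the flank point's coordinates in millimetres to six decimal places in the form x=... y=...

pitch radius r_p = m·N/2 = 4.137·27/2 = 55.849500
base radius r_b = r_p·cos α = 55.849500·cos 17.400° = 53.293845
roll angle φ = 27.807° = 0.48532371 rad
x = r_b·(cos φ + φ·sin φ) = 53.293845·(0.88452399 + 0.48532371·0.46649471) = 59.205461
y = r_b·(sin φ − φ·cos φ) = 53.293845·(0.46649471 − 0.48532371·0.88452399) = 1.983290

x=59.205461 y=1.983290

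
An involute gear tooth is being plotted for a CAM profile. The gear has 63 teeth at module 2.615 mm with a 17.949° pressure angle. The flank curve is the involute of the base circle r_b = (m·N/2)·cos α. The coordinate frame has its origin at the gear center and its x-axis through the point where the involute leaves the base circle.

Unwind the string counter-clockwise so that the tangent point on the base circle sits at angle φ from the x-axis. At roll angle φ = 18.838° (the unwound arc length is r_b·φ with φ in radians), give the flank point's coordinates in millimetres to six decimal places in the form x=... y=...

pitch radius r_p = m·N/2 = 2.615·63/2 = 82.372500
base radius r_b = r_p·cos α = 82.372500·cos 17.949° = 78.363529
roll angle φ = 18.838° = 0.32878512 rad
x = r_b·(cos φ + φ·sin φ) = 78.363529·(0.94643532 + 0.32878512·0.32289347) = 82.485285
y = r_b·(sin φ − φ·cos φ) = 78.363529·(0.32289347 − 0.32878512·0.94643532) = 0.918390

x=82.485285 y=0.918390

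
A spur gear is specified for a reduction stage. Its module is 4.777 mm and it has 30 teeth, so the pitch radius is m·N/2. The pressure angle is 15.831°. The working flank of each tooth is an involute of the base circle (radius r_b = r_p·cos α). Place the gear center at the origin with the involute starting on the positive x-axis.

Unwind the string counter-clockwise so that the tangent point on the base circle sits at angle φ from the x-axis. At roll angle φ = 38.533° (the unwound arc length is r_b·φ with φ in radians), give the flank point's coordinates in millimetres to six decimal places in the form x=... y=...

pitch radius r_p = m·N/2 = 4.777·30/2 = 71.655000
base radius r_b = r_p·cos α = 71.655000·cos 15.831° = 68.937164
roll angle φ = 38.533° = 0.67252772 rad
x = r_b·(cos φ + φ·sin φ) = 68.937164·(0.78224948 + 0.67252772·0.62296528) = 82.808073
y = r_b·(sin φ − φ·cos φ) = 68.937164·(0.62296528 − 0.67252772·0.78224948) = 6.678689

x=82.808073 y=6.678689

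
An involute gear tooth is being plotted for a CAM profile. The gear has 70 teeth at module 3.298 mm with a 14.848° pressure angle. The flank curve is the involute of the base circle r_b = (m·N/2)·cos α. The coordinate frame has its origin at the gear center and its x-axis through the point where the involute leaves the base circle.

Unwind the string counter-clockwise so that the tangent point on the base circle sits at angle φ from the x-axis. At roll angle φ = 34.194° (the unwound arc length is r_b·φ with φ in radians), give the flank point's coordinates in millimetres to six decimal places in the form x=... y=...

pitch radius r_p = m·N/2 = 3.298·70/2 = 115.430000
base radius r_b = r_p·cos α = 115.430000·cos 14.848° = 111.575682
roll angle φ = 34.194° = 0.59679788 rad
x = r_b·(cos φ + φ·sin φ) = 111.575682·(0.82713943 + 0.59679788·0.56199676) = 129.710961
y = r_b·(sin φ − φ·cos φ) = 111.575682·(0.56199676 − 0.59679788·0.82713943) = 7.627503

x=129.710961 y=7.627503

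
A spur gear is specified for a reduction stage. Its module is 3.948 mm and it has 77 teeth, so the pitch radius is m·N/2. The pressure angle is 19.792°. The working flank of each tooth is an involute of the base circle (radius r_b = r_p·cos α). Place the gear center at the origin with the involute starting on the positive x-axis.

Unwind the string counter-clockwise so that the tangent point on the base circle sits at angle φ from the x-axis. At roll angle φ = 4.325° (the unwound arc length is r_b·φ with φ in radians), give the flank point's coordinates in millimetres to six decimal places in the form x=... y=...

pitch radius r_p = m·N/2 = 3.948·77/2 = 151.998000
base radius r_b = r_p·cos α = 151.998000·cos 19.792° = 143.019183
roll angle φ = 4.325° = 0.07548549 rad
x = r_b·(cos φ + φ·sin φ) = 143.019183·(0.99715232 + 0.07548549·0.07541382) = 143.426068
y = r_b·(sin φ − φ·cos φ) = 143.019183·(0.07541382 − 0.07548549·0.99715232) = 0.020493

x=143.426068 y=0.020493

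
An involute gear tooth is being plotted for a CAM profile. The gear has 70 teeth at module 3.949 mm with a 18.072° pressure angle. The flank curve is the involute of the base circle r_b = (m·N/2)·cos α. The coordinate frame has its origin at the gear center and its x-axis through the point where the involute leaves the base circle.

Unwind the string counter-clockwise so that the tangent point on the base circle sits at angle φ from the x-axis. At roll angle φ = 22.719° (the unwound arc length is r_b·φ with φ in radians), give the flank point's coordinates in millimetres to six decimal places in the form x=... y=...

pitch radius r_p = m·N/2 = 3.949·70/2 = 138.215000
base radius r_b = r_p·cos α = 138.215000·cos 18.072° = 131.396501
roll angle φ = 22.719° = 0.39652135 rad
x = r_b·(cos φ + φ·sin φ) = 131.396501·(0.92241007 + 0.39652135·0.38621195) = 141.323684
y = r_b·(sin φ − φ·cos φ) = 131.396501·(0.38621195 − 0.39652135·0.92241007) = 2.687933

x=141.323684 y=2.687933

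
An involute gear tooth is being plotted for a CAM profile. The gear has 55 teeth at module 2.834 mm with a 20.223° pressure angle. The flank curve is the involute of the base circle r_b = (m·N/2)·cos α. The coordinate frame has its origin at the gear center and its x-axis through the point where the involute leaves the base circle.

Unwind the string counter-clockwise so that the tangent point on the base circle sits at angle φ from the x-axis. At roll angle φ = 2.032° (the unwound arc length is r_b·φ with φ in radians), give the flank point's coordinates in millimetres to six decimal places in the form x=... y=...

pitch radius r_p = m·N/2 = 2.834·55/2 = 77.935000
base radius r_b = r_p·cos α = 77.935000·cos 20.223° = 73.130645
roll angle φ = 2.032° = 0.03546509 rad
x = r_b·(cos φ + φ·sin φ) = 73.130645·(0.99937118 + 0.03546509·0.03545766) = 73.176622
y = r_b·(sin φ − φ·cos φ) = 73.130645·(0.03545766 − 0.03546509·0.99937118) = 0.001087

x=73.176622 y=0.001087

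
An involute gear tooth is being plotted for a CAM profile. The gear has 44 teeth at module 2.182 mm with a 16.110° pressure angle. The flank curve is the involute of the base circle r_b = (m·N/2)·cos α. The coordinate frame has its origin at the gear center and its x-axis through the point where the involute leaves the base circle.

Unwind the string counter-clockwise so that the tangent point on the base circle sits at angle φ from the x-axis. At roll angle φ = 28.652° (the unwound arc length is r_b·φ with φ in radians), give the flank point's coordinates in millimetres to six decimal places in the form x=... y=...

x=51.529904 y=1.874801

pitch radius r_p = m·N/2 = 2.182·44/2 = 48.004000
base radius r_b = r_p·cos α = 48.004000·cos 16.110° = 46.118918
roll angle φ = 28.652° = 0.50007174 rad
x = r_b·(cos φ + φ·sin φ) = 46.118918·(0.87754817 + 0.50007174·0.47948849) = 51.529904
y = r_b·(sin φ − φ·cos φ) = 46.118918·(0.47948849 − 0.50007174·0.87754817) = 1.874801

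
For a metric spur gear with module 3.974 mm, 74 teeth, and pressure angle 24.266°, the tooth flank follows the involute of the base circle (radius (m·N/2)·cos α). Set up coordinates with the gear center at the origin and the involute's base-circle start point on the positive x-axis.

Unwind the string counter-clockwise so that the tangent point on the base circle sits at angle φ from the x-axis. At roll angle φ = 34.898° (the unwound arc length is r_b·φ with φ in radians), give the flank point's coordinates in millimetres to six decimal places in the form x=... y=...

pitch radius r_p = m·N/2 = 3.974·74/2 = 147.038000
base radius r_b = r_p·cos α = 147.038000·cos 24.266° = 134.046798
roll angle φ = 34.898° = 0.60908500 rad
x = r_b·(cos φ + φ·sin φ) = 134.046798·(0.82017185 + 0.60908500·0.57211724) = 156.652434
y = r_b·(sin φ − φ·cos φ) = 134.046798·(0.57211724 − 0.60908500·0.82017185) = 9.726821

x=156.652434 y=9.726821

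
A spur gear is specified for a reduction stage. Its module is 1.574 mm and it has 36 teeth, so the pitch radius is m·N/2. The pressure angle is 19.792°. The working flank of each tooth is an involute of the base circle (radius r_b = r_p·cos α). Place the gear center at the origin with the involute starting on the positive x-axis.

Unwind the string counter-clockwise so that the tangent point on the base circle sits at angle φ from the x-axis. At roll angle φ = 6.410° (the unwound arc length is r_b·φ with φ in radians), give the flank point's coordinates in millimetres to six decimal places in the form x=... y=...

pitch radius r_p = m·N/2 = 1.574·36/2 = 28.332000
base radius r_b = r_p·cos α = 28.332000·cos 19.792° = 26.658374
roll angle φ = 6.410° = 0.11187561 rad
x = r_b·(cos φ + φ·sin φ) = 26.658374·(0.99374845 + 0.11187561·0.11164238) = 26.824682
y = r_b·(sin φ − φ·cos φ) = 26.658374·(0.11164238 − 0.11187561·0.99374845) = 0.012427

x=26.824682 y=0.012427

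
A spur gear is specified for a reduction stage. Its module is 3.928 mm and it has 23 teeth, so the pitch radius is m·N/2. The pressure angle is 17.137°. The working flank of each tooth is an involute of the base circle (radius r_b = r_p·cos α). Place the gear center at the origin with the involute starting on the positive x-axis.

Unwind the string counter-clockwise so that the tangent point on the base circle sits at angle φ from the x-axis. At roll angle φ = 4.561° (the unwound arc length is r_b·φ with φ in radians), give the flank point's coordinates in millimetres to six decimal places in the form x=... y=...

x=43.303049 y=0.007254

pitch radius r_p = m·N/2 = 3.928·23/2 = 45.172000
base radius r_b = r_p·cos α = 45.172000·cos 17.137° = 43.166496
roll angle φ = 4.561° = 0.07960447 rad
x = r_b·(cos φ + φ·sin φ) = 43.166496·(0.99683324 + 0.07960447·0.07952042) = 43.303049
y = r_b·(sin φ − φ·cos φ) = 43.166496·(0.07952042 − 0.07960447·0.99683324) = 0.007254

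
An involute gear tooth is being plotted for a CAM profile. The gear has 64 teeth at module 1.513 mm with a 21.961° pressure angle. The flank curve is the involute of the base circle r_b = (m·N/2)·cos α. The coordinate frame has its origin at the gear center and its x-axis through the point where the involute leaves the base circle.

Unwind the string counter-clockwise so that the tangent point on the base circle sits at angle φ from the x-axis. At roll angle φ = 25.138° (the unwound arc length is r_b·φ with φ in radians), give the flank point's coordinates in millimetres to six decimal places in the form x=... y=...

x=49.018861 y=1.239921

pitch radius r_p = m·N/2 = 1.513·64/2 = 48.416000
base radius r_b = r_p·cos α = 48.416000·cos 21.961° = 44.902869
roll angle φ = 25.138° = 0.43874087 rad
x = r_b·(cos φ + φ·sin φ) = 44.902869·(0.90528726 + 0.43874087·0.42479993) = 49.018861
y = r_b·(sin φ − φ·cos φ) = 44.902869·(0.42479993 − 0.43874087·0.90528726) = 1.239921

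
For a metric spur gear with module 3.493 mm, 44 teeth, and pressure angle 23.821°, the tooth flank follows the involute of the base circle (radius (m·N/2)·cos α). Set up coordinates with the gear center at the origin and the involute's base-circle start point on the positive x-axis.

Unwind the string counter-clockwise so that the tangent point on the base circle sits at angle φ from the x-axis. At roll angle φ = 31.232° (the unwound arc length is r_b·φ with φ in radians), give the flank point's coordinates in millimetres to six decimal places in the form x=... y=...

x=79.980744 y=3.683863

pitch radius r_p = m·N/2 = 3.493·44/2 = 76.846000
base radius r_b = r_p·cos α = 76.846000·cos 23.821° = 70.299620
roll angle φ = 31.232° = 0.54510123 rad
x = r_b·(cos φ + φ·sin φ) = 70.299620·(0.85507481 + 0.54510123·0.51850465) = 79.980744
y = r_b·(sin φ − φ·cos φ) = 70.299620·(0.51850465 − 0.54510123·0.85507481) = 3.683863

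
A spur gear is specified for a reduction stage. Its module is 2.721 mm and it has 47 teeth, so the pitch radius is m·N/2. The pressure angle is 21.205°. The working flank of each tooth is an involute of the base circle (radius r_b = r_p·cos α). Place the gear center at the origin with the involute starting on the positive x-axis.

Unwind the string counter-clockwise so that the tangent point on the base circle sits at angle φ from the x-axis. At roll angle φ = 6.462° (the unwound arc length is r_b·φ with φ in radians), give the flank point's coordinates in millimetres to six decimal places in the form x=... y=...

x=59.991971 y=0.028471

pitch radius r_p = m·N/2 = 2.721·47/2 = 63.943500
base radius r_b = r_p·cos α = 63.943500·cos 21.205° = 59.614029
roll angle φ = 6.462° = 0.11278318 rad
x = r_b·(cos φ + φ·sin φ) = 59.614029·(0.99364672 + 0.11278318·0.11254423) = 59.991971
y = r_b·(sin φ − φ·cos φ) = 59.614029·(0.11254423 − 0.11278318·0.99364672) = 0.028471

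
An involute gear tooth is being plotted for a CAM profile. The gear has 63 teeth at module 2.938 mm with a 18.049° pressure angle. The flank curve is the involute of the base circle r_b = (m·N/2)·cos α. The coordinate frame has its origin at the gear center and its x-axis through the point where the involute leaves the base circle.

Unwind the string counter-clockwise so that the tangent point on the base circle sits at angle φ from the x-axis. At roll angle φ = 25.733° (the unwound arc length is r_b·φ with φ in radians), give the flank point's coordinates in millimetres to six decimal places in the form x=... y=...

pitch radius r_p = m·N/2 = 2.938·63/2 = 92.547000
base radius r_b = r_p·cos α = 92.547000·cos 18.049° = 87.992937
roll angle φ = 25.733° = 0.44912558 rad
x = r_b·(cos φ + φ·sin φ) = 87.992937·(0.90082710 + 0.44912558·0.43417800) = 96.425085
y = r_b·(sin φ − φ·cos φ) = 87.992937·(0.43417800 − 0.44912558·0.90082710) = 2.604019

x=96.425085 y=2.604019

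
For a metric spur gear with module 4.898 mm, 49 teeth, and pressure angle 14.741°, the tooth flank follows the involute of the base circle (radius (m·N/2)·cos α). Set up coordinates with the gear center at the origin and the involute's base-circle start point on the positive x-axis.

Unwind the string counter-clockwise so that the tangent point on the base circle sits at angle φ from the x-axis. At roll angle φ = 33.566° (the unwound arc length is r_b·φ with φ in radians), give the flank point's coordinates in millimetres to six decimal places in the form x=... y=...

pitch radius r_p = m·N/2 = 4.898·49/2 = 120.001000
base radius r_b = r_p·cos α = 120.001000·cos 14.741° = 116.051277
roll angle φ = 33.566° = 0.58583722 rad
x = r_b·(cos φ + φ·sin φ) = 116.051277·(0.83324948 + 0.58583722·0.55289719) = 134.289575
y = r_b·(sin φ − φ·cos φ) = 116.051277·(0.55289719 − 0.58583722·0.83324948) = 7.514161

x=134.289575 y=7.514161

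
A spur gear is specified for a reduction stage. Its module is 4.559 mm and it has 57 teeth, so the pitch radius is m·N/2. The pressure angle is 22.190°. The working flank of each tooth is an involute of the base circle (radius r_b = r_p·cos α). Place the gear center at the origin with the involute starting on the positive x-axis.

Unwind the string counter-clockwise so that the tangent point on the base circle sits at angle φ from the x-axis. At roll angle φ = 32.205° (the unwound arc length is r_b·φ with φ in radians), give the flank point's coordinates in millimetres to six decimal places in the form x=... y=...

pitch radius r_p = m·N/2 = 4.559·57/2 = 129.931500
base radius r_b = r_p·cos α = 129.931500·cos 22.190° = 120.308320
roll angle φ = 32.205° = 0.56208329 rad
x = r_b·(cos φ + φ·sin φ) = 120.308320·(0.84614666 + 0.56208329·0.53295012) = 137.838327
y = r_b·(sin φ − φ·cos φ) = 120.308320·(0.53295012 − 0.56208329·0.84614666) = 6.899107

x=137.838327 y=6.899107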